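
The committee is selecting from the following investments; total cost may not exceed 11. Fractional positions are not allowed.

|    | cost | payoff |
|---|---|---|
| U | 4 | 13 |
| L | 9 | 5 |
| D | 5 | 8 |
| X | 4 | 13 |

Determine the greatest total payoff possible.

26

Take U and X: cost 4 + 4 = 8 ≤ 11, payoff 13 + 13 = 26.
No other feasible combination does better.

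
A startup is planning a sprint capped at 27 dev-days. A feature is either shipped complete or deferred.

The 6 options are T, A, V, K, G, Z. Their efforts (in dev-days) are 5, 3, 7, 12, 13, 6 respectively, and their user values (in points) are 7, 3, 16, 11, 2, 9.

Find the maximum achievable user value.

Take T, A, V, and K: effort 5 + 3 + 7 + 12 = 27 ≤ 27, user value 7 + 3 + 16 + 11 = 37.
No other feasible combination does better.

37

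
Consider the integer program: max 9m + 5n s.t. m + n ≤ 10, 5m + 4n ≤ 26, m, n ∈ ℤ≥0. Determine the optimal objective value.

(m,n)=(5,0) is feasible, giving 45.
(m,n)=(4,1) is feasible, giving 41.
(m,n)=(4,0) is feasible, giving 36.
Maximum is 45 at (m,n)=(5,0).

45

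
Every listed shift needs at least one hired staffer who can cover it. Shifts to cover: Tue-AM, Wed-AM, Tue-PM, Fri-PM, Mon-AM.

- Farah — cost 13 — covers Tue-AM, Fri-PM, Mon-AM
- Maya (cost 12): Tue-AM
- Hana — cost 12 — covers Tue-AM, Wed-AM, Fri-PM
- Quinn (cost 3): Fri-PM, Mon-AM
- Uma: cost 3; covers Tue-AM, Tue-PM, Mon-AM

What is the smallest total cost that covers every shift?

This is a weighted set-cover instance.
The greedy cost-per-new-shift heuristic would pick Uma, Quinn, and Hana for 18, but a cheaper cover exists.
Choose Hana and Uma: together they cover Tue-AM, Wed-AM, Tue-PM, Fri-PM, Mon-AM — every shift.
Total cost: 12 + 3 = 15.
No cover costs less than 15.

15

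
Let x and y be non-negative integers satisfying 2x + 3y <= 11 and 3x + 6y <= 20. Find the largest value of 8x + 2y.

40

(x,y)=(5,0): 2·5+3·0=10≤11, 3·5+6·0=15≤20, objective 40.
(x,y)=(4,1): 2·4+3·1=11≤11, 3·4+6·1=18≤20, objective 34.
The best lattice point is (5,0), giving 40.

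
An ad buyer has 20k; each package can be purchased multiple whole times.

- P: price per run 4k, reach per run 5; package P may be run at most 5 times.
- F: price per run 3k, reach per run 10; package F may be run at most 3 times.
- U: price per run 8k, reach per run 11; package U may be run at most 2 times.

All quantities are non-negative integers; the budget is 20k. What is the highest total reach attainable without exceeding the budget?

F has the best ratio (10/3); taking only F gives at most 3×10 = 30 (stopped by the supply cap of 3).
Mixing does better — 3×F and 1×U: price 17 ≤ 20, reach 3·10 + 1·11 = 41.

41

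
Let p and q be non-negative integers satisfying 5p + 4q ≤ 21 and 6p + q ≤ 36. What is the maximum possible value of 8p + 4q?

32

The continuous relaxation peaks at (4.2, 0) with value 33.60; rounding to a feasible lattice point costs some objective.
(p,q)=(4,0): 5·4+4·0=20≤21, 6·4+1·0=24≤36, objective 32.
(p,q)=(3,1): 5·3+4·1=19≤21, 6·3+1·1=19≤36, objective 28.
(p,q)=(3,0): 5·3+4·0=15≤21, 6·3+1·0=18≤36, objective 24.
The best lattice point is (4,0), giving 32.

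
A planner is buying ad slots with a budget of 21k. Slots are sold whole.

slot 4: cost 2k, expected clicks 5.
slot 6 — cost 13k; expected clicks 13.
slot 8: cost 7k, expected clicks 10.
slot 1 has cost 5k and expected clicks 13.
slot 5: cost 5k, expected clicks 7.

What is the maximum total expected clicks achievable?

Take slot 4, slot 8, slot 1, and slot 5: cost 2 + 7 + 5 + 5 = 19 ≤ 21, expected clicks 5 + 10 + 13 + 7 = 35.
No other feasible combination does better.

35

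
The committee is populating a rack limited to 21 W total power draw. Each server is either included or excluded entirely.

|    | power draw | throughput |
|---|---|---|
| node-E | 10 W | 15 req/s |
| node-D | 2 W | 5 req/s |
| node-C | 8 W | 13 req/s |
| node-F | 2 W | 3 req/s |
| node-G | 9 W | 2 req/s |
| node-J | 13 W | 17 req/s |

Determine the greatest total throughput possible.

33

node-E + node-C + node-F: power draw 10 + 8 + 2 = 20 ≤ 21, throughput 15 + 13 + 3 = 31.
node-E + node-D + node-C: power draw 10 + 2 + 8 = 20 ≤ 21, throughput 15 + 5 + 13 = 33.
node-C + node-J: power draw 8 + 13 = 21 ≤ 21, throughput 13 + 17 = 30.
Best is node-E, node-D, and node-C with total throughput 33.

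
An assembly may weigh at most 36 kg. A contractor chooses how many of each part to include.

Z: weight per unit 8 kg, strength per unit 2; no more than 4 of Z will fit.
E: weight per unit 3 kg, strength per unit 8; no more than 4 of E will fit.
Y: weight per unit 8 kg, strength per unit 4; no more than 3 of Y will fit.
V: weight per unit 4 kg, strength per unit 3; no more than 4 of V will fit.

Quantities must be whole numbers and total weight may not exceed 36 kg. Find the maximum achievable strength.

This is a bounded integer knapsack.
Take 4×E, 1×Y, and 4×V: weight 36 ≤ 36, strength 4·8 + 1·4 + 4·3 = 48.
E has the best ratio (8/3) and is taken to its limit of 4; remaining capacity is filled optimally with the others.

48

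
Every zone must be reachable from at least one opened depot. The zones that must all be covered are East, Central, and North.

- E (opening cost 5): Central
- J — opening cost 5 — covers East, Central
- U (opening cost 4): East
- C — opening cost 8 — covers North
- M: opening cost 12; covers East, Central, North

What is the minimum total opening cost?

The greedy cost-per-new-zone heuristic would pick J and C for 13, but a cheaper cover exists.
M alone covers East, Central, North — every zone.
Total opening cost: 12.
No cover costs less than 12.

12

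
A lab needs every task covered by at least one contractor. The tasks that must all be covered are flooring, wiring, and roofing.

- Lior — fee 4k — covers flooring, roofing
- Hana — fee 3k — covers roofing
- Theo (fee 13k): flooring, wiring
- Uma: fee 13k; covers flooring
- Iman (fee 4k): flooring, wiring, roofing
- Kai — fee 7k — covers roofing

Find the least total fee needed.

Iman alone covers flooring, wiring, roofing — every task.
Total fee: 4.
No cover costs less than 4.

4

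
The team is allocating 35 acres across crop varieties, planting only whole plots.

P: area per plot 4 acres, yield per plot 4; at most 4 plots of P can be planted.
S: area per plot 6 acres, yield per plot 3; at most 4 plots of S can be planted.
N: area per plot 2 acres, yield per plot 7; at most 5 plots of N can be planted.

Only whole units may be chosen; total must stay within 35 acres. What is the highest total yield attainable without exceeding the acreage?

4×P, 1×S, and 5×N: area 32 ≤ 35, yield 4·4 + 1·3 + 5·7 = 54.
3×P, 2×S, and 5×N: area 34 ≤ 35, yield 3·4 + 2·3 + 5·7 = 53.
Best is 54.

54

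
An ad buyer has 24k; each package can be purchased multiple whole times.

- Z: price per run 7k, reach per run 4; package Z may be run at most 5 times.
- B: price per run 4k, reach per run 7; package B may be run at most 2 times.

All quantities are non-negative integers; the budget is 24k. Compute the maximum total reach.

B has the best ratio (7/4); taking only B gives at most 2×7 = 14 (stopped by the supply cap of 2).
Mixing does better — 2×Z and 2×B: price 22 ≤ 24, reach 2·4 + 2·7 = 22.

22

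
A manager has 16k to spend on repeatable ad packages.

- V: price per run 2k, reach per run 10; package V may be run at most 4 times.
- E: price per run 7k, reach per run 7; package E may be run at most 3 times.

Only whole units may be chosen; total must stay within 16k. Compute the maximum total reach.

47

V has the best ratio (10/2); taking only V gives at most 4×10 = 40 (stopped by the supply cap of 4).
Mixing does better — 4×V and 1×E: price 15 ≤ 16, reach 4·10 + 1·7 = 47.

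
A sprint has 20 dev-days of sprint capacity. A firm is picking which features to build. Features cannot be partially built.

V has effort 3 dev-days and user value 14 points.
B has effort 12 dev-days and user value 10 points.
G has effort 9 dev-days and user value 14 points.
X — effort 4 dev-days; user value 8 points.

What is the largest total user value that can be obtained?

Take V, G, and X: effort 3 + 9 + 4 = 16 ≤ 20, user value 14 + 14 + 8 = 36.
No other feasible combination does better.

36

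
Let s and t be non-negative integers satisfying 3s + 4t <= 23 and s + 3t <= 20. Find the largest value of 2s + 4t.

Relaxing integrality, the LP optimum is 23.00 at (s,t) = (0, 5.75), which is not an integer point.
(s,t)=(1,5): 3·1+4·5=23≤23, 1·1+3·5=16≤20, objective 22.
(s,t)=(2,4): 3·2+4·4=22≤23, 1·2+3·4=14≤20, objective 20.
Maximum is 22 at (s,t)=(1,5).

22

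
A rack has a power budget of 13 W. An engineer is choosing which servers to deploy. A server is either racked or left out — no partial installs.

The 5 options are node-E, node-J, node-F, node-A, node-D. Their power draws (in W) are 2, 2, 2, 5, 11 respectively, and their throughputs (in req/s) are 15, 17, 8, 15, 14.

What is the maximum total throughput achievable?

This is a 0-1 knapsack instance.
node-E + node-J + node-F + node-A: power draw 2 + 2 + 2 + 5 = 11 ≤ 13, throughput 15 + 17 + 8 + 15 = 55.
node-E + node-J + node-A: power draw 2 + 2 + 5 = 9 ≤ 13, throughput 15 + 17 + 15 = 47.
Best is node-E, node-J, node-F, and node-A with total throughput 55.

55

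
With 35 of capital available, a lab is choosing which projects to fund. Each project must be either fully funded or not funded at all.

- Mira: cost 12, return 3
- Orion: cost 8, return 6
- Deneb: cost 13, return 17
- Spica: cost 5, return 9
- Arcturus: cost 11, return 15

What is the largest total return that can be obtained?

41

This is a 0-1 knapsack instance.
Allowing fractional choices, the relaxed optimum would be about 45.5, but projects are indivisible.
Deneb + Spica + Arcturus: cost 13 + 5 + 11 = 29 ≤ 35, return 17 + 9 + 15 = 41.
Orion + Deneb + Arcturus: cost 8 + 13 + 11 = 32 ≤ 35, return 6 + 17 + 15 = 38.
Deneb + Arcturus: cost 13 + 11 = 24 ≤ 35, return 17 + 15 = 32.
Best is Deneb, Spica, and Arcturus with total return 41.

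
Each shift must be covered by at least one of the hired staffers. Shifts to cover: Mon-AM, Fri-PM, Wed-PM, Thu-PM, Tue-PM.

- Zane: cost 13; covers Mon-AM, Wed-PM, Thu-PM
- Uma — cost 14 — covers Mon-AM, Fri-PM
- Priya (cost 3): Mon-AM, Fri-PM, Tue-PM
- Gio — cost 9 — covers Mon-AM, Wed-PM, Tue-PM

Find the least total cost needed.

Choose Zane and Priya: together they cover Mon-AM, Fri-PM, Wed-PM, Thu-PM, Tue-PM — every shift.
Total cost: 13 + 3 = 16.
No cover costs less than 16.

16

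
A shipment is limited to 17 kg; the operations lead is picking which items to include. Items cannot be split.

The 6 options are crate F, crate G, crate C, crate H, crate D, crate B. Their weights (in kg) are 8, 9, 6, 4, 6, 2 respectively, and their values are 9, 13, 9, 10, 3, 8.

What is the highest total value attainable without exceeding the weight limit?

31

crate G + crate H + crate B: weight 9 + 4 + 2 = 15 ≤ 17, value 13 + 10 + 8 = 31.
crate G + crate C + crate B: weight 9 + 6 + 2 = 17 ≤ 17, value 13 + 9 + 8 = 30.
crate C + crate H + crate B: weight 6 + 4 + 2 = 12 ≤ 17, value 9 + 10 + 8 = 27.
Best is crate G, crate H, and crate B with total value 31.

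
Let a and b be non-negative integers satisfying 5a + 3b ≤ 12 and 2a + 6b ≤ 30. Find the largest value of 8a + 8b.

32

(a,b)=(0,4): 5·0+3·4=12≤12, 2·0+6·4=24≤30, objective 32.
(a,b)=(0,3): 5·0+3·3=9≤12, 2·0+6·3=18≤30, objective 24.
No feasible integer point exceeds 32.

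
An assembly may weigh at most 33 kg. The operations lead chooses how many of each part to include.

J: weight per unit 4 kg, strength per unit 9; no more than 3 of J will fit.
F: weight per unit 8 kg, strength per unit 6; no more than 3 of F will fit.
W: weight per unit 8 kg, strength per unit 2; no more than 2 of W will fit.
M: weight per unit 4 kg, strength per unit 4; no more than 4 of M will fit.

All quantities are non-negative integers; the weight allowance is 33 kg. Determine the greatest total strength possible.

45

J has the best ratio (9/4); taking only J gives at most 3×9 = 27 (stopped by the supply cap of 3).
Mixing does better — 3×J, 1×F, and 3×M: weight 32 ≤ 33, strength 3·9 + 1·6 + 3·4 = 45.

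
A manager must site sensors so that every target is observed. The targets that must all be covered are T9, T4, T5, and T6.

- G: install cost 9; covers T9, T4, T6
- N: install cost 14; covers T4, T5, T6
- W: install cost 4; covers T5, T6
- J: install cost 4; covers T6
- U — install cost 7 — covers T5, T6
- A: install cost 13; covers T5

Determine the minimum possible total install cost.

This is an integer covering problem.
Choose G and W: together they cover T9, T4, T5, T6 — every target.
Total install cost: 9 + 4 = 13.
No cover costs less than 13.

13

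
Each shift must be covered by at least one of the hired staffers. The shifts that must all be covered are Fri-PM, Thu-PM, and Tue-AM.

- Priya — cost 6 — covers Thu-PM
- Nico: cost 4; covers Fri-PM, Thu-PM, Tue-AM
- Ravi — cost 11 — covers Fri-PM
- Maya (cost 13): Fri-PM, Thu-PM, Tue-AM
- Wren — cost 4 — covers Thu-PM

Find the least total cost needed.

4

Nico alone covers Fri-PM, Thu-PM, Tue-AM — every shift.
Total cost: 4.
No cover costs less than 4.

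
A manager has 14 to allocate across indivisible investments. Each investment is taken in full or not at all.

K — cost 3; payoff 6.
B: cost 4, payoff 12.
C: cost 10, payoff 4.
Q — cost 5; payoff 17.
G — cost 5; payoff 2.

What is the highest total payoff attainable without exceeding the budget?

Treat it as a binary knapsack problem.
Take K, B, and Q: cost 3 + 4 + 5 = 12 ≤ 14, payoff 6 + 12 + 17 = 35.
No other feasible combination does better.

35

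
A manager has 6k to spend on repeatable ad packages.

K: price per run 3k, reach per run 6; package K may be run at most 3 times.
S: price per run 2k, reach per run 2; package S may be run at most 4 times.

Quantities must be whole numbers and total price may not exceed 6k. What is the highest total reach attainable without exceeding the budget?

K has the best ratio (6/3); taking only K gives at most 2×6 = 12 (stopped by the price limit).
Optimal: 2×K: price 6 ≤ 6, reach 2·6 = 12.

12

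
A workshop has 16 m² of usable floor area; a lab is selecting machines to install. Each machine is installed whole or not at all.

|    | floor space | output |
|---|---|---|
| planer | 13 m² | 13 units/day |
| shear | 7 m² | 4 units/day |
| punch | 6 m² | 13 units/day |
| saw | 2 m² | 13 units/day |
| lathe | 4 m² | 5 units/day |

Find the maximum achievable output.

Take punch, saw, and lathe: floor space 6 + 2 + 4 = 12 ≤ 16, output 13 + 13 + 5 = 31.
No other feasible combination does better.

31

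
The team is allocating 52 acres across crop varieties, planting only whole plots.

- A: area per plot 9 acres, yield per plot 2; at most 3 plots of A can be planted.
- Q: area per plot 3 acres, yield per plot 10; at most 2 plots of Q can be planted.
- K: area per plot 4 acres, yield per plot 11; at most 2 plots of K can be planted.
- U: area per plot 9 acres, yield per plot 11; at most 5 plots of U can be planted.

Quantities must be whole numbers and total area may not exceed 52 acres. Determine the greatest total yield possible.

86

Take 2×Q, 2×K, and 4×U: area 50 ≤ 52, yield 2·10 + 2·11 + 4·11 = 86.
Q has the best ratio (10/3) and is taken to its limit of 2; remaining capacity is filled optimally with the others.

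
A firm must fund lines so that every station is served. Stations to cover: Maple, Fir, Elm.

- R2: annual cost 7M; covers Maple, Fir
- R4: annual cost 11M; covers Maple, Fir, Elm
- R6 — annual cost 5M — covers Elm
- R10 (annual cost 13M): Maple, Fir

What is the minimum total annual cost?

The greedy cost-per-new-station heuristic would pick R2 and R6 for 12, but a cheaper cover exists.
R4 alone covers Maple, Fir, Elm — every station.
Total annual cost: 11.
No cover costs less than 11.

11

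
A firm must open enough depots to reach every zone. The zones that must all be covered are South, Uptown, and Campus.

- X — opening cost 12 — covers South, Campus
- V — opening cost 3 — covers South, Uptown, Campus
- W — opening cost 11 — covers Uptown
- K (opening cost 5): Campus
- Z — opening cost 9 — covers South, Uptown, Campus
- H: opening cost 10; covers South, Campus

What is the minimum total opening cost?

3

V alone covers South, Uptown, Campus — every zone.
Total opening cost: 3.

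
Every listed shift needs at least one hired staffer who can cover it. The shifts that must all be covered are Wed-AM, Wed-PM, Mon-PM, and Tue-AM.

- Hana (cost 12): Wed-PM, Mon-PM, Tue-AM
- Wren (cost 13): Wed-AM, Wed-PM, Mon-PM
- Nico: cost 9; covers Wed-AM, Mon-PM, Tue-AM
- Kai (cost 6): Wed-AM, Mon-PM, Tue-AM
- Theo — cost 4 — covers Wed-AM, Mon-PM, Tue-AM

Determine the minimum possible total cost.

16

Choose Hana and Theo: together they cover Wed-AM, Wed-PM, Mon-PM, Tue-AM — every shift.
Total cost: 12 + 4 = 16.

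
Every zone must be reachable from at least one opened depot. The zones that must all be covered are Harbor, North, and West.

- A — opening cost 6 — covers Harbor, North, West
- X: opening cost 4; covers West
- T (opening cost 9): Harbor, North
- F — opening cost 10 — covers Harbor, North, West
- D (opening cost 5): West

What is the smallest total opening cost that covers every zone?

A alone covers Harbor, North, West — every zone.
Total opening cost: 6.
No cover costs less than 6.

6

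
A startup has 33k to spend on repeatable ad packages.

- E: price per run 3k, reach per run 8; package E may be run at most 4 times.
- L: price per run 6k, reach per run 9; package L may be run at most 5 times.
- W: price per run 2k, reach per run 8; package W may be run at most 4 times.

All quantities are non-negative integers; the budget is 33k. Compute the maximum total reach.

82

This is a bounded integer knapsack.
Take 4×E, 2×L, and 4×W: price 32 ≤ 33, reach 4·8 + 2·9 + 4·8 = 82.
W has the best ratio (8/2) and is taken to its limit of 4; remaining capacity is filled optimally with the others.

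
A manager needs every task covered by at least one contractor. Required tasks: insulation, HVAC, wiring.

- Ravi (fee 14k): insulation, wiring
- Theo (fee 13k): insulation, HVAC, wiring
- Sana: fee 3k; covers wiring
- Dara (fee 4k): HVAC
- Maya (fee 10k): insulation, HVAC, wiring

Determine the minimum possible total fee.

This is an integer covering problem.
The greedy cost-per-new-task heuristic would pick Sana, Dara, and Maya for 17, but a cheaper cover exists.
Maya alone covers insulation, HVAC, wiring — every task.
Total fee: 10.
No cover costs less than 10.

10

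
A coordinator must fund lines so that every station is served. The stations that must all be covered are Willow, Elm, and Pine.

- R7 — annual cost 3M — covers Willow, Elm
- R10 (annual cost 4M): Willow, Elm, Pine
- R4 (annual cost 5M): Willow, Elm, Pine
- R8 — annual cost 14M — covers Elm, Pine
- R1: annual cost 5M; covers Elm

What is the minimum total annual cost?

This is an integer covering problem.
R10 alone covers Willow, Elm, Pine — every station.
Total annual cost: 4.
No cover costs less than 4.

4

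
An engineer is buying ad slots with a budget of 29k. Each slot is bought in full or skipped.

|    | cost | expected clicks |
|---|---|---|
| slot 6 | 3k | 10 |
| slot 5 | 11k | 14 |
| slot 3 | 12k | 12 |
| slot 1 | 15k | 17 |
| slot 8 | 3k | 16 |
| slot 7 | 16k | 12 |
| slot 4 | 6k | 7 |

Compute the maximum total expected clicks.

52

slot 6 + slot 5 + slot 3 + slot 8: cost 3 + 11 + 12 + 3 = 29 ≤ 29, expected clicks 10 + 14 + 12 + 16 = 52.
slot 6 + slot 1 + slot 8 + slot 4: cost 3 + 15 + 3 + 6 = 27 ≤ 29, expected clicks 10 + 17 + 16 + 7 = 50.
slot 6 + slot 5 + slot 8 + slot 4: cost 3 + 11 + 3 + 6 = 23 ≤ 29, expected clicks 10 + 14 + 16 + 7 = 47.
Best is slot 6, slot 5, slot 3, and slot 8 with total expected clicks 52.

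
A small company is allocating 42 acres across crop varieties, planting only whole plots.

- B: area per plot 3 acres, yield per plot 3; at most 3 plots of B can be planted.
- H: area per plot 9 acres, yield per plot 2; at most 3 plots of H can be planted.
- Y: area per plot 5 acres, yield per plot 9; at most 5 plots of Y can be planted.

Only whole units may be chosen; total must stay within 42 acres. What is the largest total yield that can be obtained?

Take 3×B and 5×Y: area 34 ≤ 42, yield 3·3 + 5·9 = 54.
Y has the best ratio (9/5) and is taken to its limit of 5; remaining capacity is filled optimally with the others.

54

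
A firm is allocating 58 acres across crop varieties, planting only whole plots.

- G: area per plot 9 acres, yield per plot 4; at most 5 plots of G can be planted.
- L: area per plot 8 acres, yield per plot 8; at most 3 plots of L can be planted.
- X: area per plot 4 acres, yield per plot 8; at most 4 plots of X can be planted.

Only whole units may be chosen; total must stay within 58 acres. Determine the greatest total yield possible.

Take 2×G, 3×L, and 4×X: area 58 ≤ 58, yield 2·4 + 3·8 + 4·8 = 64.
X has the best ratio (8/4) and is taken to its limit of 4; remaining capacity is filled optimally with the others.

64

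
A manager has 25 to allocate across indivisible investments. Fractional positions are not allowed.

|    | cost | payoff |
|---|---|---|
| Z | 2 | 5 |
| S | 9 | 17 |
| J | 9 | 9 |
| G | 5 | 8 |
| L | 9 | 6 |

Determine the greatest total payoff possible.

This is a 0-1 knapsack instance.
S + J + G: cost 9 + 9 + 5 = 23 ≤ 25, payoff 17 + 9 + 8 = 34.
Z + S + J + G: cost 2 + 9 + 9 + 5 = 25 ≤ 25, payoff 5 + 17 + 9 + 8 = 39.
Z + S + G + L: cost 2 + 9 + 5 + 9 = 25 ≤ 25, payoff 5 + 17 + 8 + 6 = 36.
Best is Z, S, J, and G with total payoff 39.

39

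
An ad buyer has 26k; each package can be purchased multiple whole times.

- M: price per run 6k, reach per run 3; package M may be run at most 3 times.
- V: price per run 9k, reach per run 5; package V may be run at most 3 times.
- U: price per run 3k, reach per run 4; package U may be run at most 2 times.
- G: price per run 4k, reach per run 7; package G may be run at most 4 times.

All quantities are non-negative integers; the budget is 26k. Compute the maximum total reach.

36

1×M, 1×U, and 4×G: price 25 ≤ 26, reach 1·3 + 1·4 + 4·7 = 35.
2×U and 4×G: price 22 ≤ 26, reach 2·4 + 4·7 = 36.
Best is 36.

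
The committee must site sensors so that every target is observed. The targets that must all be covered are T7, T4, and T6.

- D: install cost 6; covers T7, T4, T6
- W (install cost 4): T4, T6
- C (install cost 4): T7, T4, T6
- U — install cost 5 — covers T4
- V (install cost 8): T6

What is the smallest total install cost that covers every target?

This is an integer covering problem.
C alone covers T7, T4, T6 — every target.
Total install cost: 4.
No cover costs less than 4.

4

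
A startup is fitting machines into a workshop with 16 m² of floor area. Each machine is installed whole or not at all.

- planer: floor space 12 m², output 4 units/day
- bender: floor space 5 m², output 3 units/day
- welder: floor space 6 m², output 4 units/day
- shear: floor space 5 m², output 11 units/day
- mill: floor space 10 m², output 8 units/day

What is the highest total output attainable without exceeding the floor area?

Allowing fractional choices, the relaxed optimum would be about 19.7, but machines are indivisible.
welder + shear: floor space 6 + 5 = 11 ≤ 16, output 4 + 11 = 15.
bender + welder + shear: floor space 5 + 6 + 5 = 16 ≤ 16, output 3 + 4 + 11 = 18.
shear + mill: floor space 5 + 10 = 15 ≤ 16, output 11 + 8 = 19.
Best is shear and mill with total output 19.

19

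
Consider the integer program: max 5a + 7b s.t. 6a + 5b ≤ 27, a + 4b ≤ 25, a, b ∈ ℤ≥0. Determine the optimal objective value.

35

(a,b)=(0,5) is feasible, giving 35.
(a,b)=(1,4) is feasible, giving 33.
(a,b)=(0,4) is feasible, giving 28.
Maximum is 35 at (a,b)=(0,5).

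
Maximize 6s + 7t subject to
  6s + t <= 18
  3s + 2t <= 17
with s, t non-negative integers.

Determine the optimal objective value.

56

The continuous relaxation peaks at (0, 8.5) with value 59.50; rounding to a feasible lattice point costs some objective.
(s,t)=(0,8): 6·0+1·8=8≤18, 3·0+2·8=16≤17, objective 56.
(s,t)=(1,7): 6·1+1·7=13≤18, 3·1+2·7=17≤17, objective 55.
No feasible integer point exceeds 56.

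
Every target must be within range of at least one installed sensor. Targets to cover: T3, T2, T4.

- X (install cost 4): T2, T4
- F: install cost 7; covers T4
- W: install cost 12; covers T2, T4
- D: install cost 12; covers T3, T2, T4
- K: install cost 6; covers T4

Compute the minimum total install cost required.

12

This is an integer covering problem.
D alone covers T3, T2, T4 — every target.
Total install cost: 12.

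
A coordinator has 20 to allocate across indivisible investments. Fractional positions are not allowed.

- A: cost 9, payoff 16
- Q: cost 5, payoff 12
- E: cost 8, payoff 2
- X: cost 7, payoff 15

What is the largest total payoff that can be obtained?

31

Treat it as a binary knapsack problem.
Take A and X: cost 9 + 7 = 16 ≤ 20, payoff 16 + 15 = 31.
No other feasible combination does better.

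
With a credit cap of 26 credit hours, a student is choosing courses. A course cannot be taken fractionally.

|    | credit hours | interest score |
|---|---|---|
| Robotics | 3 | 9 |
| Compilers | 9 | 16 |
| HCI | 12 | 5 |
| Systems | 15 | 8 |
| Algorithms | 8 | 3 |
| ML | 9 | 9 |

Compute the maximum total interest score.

34

Allowing fractional choices, the relaxed optimum would be about 36.7, but courses are indivisible.
Robotics + Compilers + HCI: credit hours 3 + 9 + 12 = 24 ≤ 26, interest score 9 + 16 + 5 = 30.
Robotics + Compilers + ML: credit hours 3 + 9 + 9 = 21 ≤ 26, interest score 9 + 16 + 9 = 34.
Best is Robotics, Compilers, and ML with total interest score 34.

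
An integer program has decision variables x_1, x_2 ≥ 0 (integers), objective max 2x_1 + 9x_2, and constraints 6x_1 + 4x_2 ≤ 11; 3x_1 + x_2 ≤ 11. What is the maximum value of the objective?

The continuous relaxation peaks at (0, 2.75) with value 24.75; rounding to a feasible lattice point costs some objective.
(x_1,x_2)=(0,2): 6·0+4·2=8≤11, 3·0+1·2=2≤11, objective 18.
(x_1,x_2)=(1,1): 6·1+4·1=10≤11, 3·1+1·1=4≤11, objective 11.
(x_1,x_2)=(0,1): 6·0+4·1=4≤11, 3·0+1·1=1≤11, objective 9.
The best lattice point is (0,2), giving 18.

18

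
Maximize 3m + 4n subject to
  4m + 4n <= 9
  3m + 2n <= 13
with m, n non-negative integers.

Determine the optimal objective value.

The continuous relaxation peaks at (0, 2.25) with value 9.00; rounding to a feasible lattice point costs some objective.
(m,n)=(0,2): 4·0+4·2=8≤9, 3·0+2·2=4≤13, objective 8.
(m,n)=(1,1): 4·1+4·1=8≤9, 3·1+2·1=5≤13, objective 7.
(m,n)=(0,1): 4·0+4·1=4≤9, 3·0+2·1=2≤13, objective 4.
Maximum is 8 at (m,n)=(0,2).

8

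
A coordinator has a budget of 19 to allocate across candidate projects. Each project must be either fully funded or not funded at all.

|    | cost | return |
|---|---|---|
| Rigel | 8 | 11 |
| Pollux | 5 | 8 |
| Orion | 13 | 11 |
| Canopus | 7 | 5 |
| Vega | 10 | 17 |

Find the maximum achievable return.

Allowing fractional choices, the relaxed optimum would be about 30.5, but projects are indivisible.
Canopus + Vega: cost 7 + 10 = 17 ≤ 19, return 5 + 17 = 22.
Rigel + Vega: cost 8 + 10 = 18 ≤ 19, return 11 + 17 = 28.
Pollux + Vega: cost 5 + 10 = 15 ≤ 19, return 8 + 17 = 25.
Best is Rigel and Vega with total return 28.

28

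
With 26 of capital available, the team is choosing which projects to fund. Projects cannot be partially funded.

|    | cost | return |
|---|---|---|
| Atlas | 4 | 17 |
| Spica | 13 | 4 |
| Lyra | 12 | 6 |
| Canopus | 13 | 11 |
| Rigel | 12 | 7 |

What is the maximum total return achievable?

Allowing fractional choices, the relaxed optimum would be about 33.2, but projects are indivisible.
Atlas + Lyra: cost 4 + 12 = 16 ≤ 26, return 17 + 6 = 23.
Atlas + Rigel: cost 4 + 12 = 16 ≤ 26, return 17 + 7 = 24.
Atlas + Canopus: cost 4 + 13 = 17 ≤ 26, return 17 + 11 = 28.
Best is Atlas and Canopus with total return 28.

28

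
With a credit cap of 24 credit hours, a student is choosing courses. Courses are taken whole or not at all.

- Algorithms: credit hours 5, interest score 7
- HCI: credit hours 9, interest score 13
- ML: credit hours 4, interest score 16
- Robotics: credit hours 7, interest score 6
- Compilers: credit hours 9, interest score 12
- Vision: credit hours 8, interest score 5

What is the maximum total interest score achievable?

41

Algorithms + ML + Compilers: credit hours 5 + 4 + 9 = 18 ≤ 24, interest score 7 + 16 + 12 = 35.
HCI + ML + Compilers: credit hours 9 + 4 + 9 = 22 ≤ 24, interest score 13 + 16 + 12 = 41.
Algorithms + HCI + ML: credit hours 5 + 9 + 4 = 18 ≤ 24, interest score 7 + 13 + 16 = 36.
Best is HCI, ML, and Compilers with total interest score 41.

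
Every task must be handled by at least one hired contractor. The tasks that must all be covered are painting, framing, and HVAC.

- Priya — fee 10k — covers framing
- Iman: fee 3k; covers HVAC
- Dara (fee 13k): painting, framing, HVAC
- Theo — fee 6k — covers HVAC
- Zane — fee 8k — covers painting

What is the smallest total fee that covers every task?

13

This is a weighted set-cover instance.
The greedy cost-per-new-task heuristic would pick Iman and Dara for 16, but a cheaper cover exists.
Dara alone covers painting, framing, HVAC — every task.
Total fee: 13.
No cover costs less than 13.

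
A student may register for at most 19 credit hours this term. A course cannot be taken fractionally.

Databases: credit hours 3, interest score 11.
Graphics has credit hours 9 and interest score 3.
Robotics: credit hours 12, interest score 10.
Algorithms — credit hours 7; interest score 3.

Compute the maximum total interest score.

This is an integer program with binary decision variables.
Allowing fractional choices, the relaxed optimum would be about 22.7, but courses are indivisible.
Databases + Graphics + Algorithms: credit hours 3 + 9 + 7 = 19 ≤ 19, interest score 11 + 3 + 3 = 17.
Databases + Robotics: credit hours 3 + 12 = 15 ≤ 19, interest score 11 + 10 = 21.
Best is Databases and Robotics with total interest score 21.

21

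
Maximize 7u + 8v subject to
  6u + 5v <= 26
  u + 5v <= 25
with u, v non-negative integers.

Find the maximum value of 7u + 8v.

40

Relaxing integrality, the LP optimum is 41.08 at (u,v) = (0.2, 4.96), which is not an integer point.
(u,v)=(0,5): 6·0+5·5=25≤26, 1·0+5·5=25≤25, objective 40.
(u,v)=(1,4): 6·1+5·4=26≤26, 1·1+5·4=21≤25, objective 39.
(u,v)=(0,4): 6·0+5·4=20≤26, 1·0+5·4=20≤25, objective 32.
No feasible integer point exceeds 40.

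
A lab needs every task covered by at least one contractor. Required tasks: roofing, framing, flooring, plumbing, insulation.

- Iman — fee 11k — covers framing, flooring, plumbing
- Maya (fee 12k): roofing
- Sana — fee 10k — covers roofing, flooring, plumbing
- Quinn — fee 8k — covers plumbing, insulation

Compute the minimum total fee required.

Choose Iman, Sana, and Quinn: together they cover roofing, framing, flooring, plumbing, insulation — every task.
Total fee: 11 + 10 + 8 = 29.
No cover costs less than 29.

29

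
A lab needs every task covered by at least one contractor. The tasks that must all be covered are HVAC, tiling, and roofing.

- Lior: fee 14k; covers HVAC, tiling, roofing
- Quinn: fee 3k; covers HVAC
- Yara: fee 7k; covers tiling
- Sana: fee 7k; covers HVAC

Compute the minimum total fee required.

14

The greedy cost-per-new-task heuristic would pick Quinn and Lior for 17, but a cheaper cover exists.
Lior alone covers HVAC, tiling, roofing — every task.
Total fee: 14.
No cover costs less than 14.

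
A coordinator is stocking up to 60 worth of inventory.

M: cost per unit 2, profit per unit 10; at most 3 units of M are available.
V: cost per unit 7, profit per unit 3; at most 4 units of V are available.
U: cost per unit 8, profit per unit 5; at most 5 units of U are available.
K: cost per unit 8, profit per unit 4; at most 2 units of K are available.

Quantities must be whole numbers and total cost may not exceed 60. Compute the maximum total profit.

Take 3×M, 2×V, and 5×U: cost 60 ≤ 60, profit 3·10 + 2·3 + 5·5 = 61.
M has the best ratio (10/2) and is taken to its limit of 3; remaining capacity is filled optimally with the others.

61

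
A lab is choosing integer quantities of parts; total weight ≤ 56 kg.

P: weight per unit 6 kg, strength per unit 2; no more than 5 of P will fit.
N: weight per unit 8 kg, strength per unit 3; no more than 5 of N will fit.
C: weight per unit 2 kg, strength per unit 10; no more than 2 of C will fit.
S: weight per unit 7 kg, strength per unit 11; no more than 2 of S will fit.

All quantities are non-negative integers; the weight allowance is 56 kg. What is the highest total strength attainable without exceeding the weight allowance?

C has the best ratio (10/2); taking only C gives at most 2×10 = 20 (stopped by the supply cap of 2).
Mixing does better — 1×P, 4×N, 2×C, and 2×S: weight 56 ≤ 56, strength 1·2 + 4·3 + 2·10 + 2·11 = 56.

56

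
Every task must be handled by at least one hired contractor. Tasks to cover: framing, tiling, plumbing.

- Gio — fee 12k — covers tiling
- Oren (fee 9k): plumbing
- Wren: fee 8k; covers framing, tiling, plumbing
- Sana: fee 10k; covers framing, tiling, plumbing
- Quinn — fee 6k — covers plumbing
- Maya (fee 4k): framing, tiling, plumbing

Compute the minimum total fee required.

4

Maya alone covers framing, tiling, plumbing — every task.
Total fee: 4.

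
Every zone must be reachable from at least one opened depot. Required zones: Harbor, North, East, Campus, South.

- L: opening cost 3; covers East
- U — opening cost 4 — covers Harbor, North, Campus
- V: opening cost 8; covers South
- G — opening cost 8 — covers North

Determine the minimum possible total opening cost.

15

Choose L, U, and V: together they cover Harbor, North, East, Campus, South — every zone.
Total opening cost: 3 + 4 + 8 = 15.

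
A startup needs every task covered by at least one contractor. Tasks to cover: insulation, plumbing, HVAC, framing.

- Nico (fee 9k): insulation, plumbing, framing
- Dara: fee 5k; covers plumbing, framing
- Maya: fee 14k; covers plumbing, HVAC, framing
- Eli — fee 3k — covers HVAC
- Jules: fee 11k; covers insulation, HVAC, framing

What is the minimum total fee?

This is an integer covering problem.
The greedy cost-per-new-task heuristic would pick Dara, Eli, and Nico for 17, but a cheaper cover exists.
Choose Nico and Eli: together they cover insulation, plumbing, HVAC, framing — every task.
Total fee: 9 + 3 = 12.
No cover costs less than 12.

12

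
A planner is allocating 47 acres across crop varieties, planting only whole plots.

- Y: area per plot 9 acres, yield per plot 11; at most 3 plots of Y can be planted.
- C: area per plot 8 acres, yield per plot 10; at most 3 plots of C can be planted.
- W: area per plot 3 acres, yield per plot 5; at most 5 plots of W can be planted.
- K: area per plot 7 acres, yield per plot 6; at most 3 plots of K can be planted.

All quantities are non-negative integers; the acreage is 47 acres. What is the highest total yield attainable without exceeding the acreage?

This is a bounded integer knapsack.
1×Y, 2×C, 5×W, and 1×K: area 47 ≤ 47, yield 1·11 + 2·10 + 5·5 + 1·6 = 62.
3×Y, 1×C, and 4×W: area 47 ≤ 47, yield 3·11 + 1·10 + 4·5 = 63.
Best is 63.

63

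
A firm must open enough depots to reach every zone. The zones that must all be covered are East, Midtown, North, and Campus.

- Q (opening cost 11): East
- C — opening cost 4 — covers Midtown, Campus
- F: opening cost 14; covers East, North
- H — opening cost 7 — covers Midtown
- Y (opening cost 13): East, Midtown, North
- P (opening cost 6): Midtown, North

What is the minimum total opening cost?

The greedy cost-per-new-zone heuristic would pick C, P, and Q for 21, but a cheaper cover exists.
Choose C and Y: together they cover East, Midtown, North, Campus — every zone.
Total opening cost: 4 + 13 = 17.
No cover costs less than 17.

17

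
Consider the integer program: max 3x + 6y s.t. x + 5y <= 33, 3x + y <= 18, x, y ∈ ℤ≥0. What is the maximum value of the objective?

(x,y)=(3,6) is feasible, giving 45.
(x,y)=(4,5) is feasible, giving 42.
No feasible integer point exceeds 45.

45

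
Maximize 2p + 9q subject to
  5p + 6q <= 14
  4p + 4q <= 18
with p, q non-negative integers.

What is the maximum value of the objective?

The continuous relaxation peaks at (0, 2.33) with value 21.00; rounding to a feasible lattice point costs some objective.
(p,q)=(0,2): 5·0+6·2=12≤14, 4·0+4·2=8≤18, objective 18.
(p,q)=(1,1): 5·1+6·1=11≤14, 4·1+4·1=8≤18, objective 11.
(p,q)=(0,1): 5·0+6·1=6≤14, 4·0+4·1=4≤18, objective 9.
No feasible integer point exceeds 18.

18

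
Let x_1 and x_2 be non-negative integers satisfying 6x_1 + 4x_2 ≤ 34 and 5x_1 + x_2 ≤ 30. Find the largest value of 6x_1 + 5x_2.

Relaxing integrality, the LP optimum is 42.50 at (x_1,x_2) = (0, 8.5), which is not an integer point.
(x_1,x_2)=(1,7): 6·1+4·7=34≤34, 5·1+1·7=12≤30, objective 41.
(x_1,x_2)=(0,8): 6·0+4·8=32≤34, 5·0+1·8=8≤30, objective 40.
(x_1,x_2)=(1,6): 6·1+4·6=30≤34, 5·1+1·6=11≤30, objective 36.
(x_1,x_2)=(0,7): 6·0+4·7=28≤34, 5·0+1·7=7≤30, objective 35.
No feasible integer point exceeds 41.

41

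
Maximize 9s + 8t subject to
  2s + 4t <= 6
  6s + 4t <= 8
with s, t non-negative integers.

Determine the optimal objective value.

The continuous relaxation peaks at (0.5, 1.25) with value 14.50; rounding to a feasible lattice point costs some objective.
(s,t)=(1,0): 2·1+4·0=2≤6, 6·1+4·0=6≤8, objective 9.
(s,t)=(0,1): 2·0+4·1=4≤6, 6·0+4·1=4≤8, objective 8.
(s,t)=(0,0): 2·0+4·0=0≤6, 6·0+4·0=0≤8, objective 0.
The best lattice point is (1,0), giving 9.

9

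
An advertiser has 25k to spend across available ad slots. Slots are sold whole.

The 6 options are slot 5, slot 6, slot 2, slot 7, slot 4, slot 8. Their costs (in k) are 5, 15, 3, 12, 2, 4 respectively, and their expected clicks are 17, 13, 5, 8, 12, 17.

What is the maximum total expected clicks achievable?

54

Allowing fractional choices, the relaxed optimum would be about 60.5, but ad slots are indivisible.
slot 5 + slot 2 + slot 4 + slot 8: cost 5 + 3 + 2 + 4 = 14 ≤ 25, expected clicks 17 + 5 + 12 + 17 = 51.
slot 5 + slot 7 + slot 4 + slot 8: cost 5 + 12 + 2 + 4 = 23 ≤ 25, expected clicks 17 + 8 + 12 + 17 = 54.
slot 5 + slot 6 + slot 8: cost 5 + 15 + 4 = 24 ≤ 25, expected clicks 17 + 13 + 17 = 47.
Best is slot 5, slot 7, slot 4, and slot 8 with total expected clicks 54.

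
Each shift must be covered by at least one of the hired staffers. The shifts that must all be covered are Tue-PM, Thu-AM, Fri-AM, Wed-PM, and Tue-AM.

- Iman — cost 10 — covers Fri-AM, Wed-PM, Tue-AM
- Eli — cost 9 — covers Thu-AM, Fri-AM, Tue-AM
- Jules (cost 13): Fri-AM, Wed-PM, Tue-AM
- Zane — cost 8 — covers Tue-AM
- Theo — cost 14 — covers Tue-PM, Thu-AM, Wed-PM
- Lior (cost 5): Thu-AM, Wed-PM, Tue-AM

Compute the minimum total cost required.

Choose Eli and Theo: together they cover Tue-PM, Thu-AM, Fri-AM, Wed-PM, Tue-AM — every shift.
Total cost: 9 + 14 = 23.

23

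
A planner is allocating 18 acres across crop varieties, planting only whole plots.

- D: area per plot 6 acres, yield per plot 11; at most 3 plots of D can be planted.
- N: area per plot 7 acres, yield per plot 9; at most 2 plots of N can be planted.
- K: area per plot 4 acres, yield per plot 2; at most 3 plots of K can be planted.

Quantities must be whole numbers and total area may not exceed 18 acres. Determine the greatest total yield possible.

33

D has the best ratio (11/6); taking only D gives at most 3×11 = 33 (stopped by the area limit).
Optimal: 3×D: area 18 ≤ 18, yield 3·11 = 33.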